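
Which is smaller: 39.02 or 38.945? 38.945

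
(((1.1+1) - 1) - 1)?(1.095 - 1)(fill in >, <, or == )>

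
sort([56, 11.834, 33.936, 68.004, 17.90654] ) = [11.834, 17.90654, 33.936, 56, 68.004]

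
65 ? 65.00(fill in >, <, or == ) ==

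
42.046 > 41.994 True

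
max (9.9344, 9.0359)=9.9344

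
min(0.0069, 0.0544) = 0.0069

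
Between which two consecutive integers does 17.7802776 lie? 17 and 18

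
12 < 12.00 False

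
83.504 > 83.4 True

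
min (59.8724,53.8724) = 53.8724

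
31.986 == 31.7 False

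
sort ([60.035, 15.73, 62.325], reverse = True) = [62.325, 60.035, 15.73]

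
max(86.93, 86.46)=86.93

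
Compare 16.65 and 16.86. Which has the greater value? 16.86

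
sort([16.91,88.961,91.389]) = [16.91,88.961,91.389]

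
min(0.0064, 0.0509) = 0.0064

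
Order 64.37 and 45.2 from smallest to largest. 45.2, 64.37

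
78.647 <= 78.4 False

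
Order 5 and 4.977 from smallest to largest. 4.977, 5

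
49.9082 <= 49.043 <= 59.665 False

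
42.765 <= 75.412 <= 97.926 True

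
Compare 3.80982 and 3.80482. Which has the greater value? 3.80982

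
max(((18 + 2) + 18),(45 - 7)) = 38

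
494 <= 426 False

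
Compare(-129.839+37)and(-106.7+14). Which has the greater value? (-106.7+14)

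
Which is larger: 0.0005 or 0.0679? 0.0679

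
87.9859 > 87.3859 True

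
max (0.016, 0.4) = 0.4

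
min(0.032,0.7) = 0.032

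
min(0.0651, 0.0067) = 0.0067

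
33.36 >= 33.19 True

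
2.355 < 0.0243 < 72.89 False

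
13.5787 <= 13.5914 True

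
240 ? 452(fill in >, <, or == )<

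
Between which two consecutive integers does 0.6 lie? 0 and 1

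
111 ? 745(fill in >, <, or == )<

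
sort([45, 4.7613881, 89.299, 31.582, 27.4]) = [4.7613881, 27.4, 31.582, 45, 89.299]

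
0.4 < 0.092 False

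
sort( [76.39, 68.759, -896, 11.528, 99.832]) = [-896, 11.528, 68.759, 76.39, 99.832]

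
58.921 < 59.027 True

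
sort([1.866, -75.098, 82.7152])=[-75.098, 1.866, 82.7152]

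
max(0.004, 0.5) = 0.5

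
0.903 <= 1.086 True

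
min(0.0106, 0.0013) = 0.0013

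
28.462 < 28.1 False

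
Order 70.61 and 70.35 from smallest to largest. 70.35,70.61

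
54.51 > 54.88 False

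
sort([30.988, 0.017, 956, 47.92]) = [0.017, 30.988, 47.92, 956]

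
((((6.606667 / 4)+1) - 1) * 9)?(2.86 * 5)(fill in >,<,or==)>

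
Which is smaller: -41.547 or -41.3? -41.547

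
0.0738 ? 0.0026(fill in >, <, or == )>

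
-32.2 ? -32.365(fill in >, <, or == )>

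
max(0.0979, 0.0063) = 0.0979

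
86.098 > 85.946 True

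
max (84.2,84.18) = 84.2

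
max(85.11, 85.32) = 85.32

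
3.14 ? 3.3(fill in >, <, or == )<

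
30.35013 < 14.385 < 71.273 False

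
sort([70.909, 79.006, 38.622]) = [38.622, 70.909, 79.006]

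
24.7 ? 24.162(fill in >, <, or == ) >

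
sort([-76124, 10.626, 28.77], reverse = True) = [28.77, 10.626, -76124]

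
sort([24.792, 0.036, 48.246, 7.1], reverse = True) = [48.246, 24.792, 7.1, 0.036]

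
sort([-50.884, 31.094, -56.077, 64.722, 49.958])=[-56.077, -50.884, 31.094, 49.958, 64.722]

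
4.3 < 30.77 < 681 True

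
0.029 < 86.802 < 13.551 False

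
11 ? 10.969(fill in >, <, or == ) >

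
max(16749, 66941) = 66941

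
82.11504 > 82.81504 False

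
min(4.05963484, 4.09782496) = 4.05963484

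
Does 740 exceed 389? Yes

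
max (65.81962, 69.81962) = 69.81962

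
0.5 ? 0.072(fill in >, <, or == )>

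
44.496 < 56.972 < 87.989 True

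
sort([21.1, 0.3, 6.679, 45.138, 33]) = [0.3, 6.679, 21.1, 33, 45.138]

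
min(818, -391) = -391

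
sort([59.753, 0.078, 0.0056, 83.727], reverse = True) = [83.727, 59.753, 0.078, 0.0056]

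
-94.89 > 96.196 False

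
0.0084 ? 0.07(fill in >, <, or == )<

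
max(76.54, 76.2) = 76.54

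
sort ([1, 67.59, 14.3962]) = [1, 14.3962, 67.59]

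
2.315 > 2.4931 False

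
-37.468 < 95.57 True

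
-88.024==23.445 False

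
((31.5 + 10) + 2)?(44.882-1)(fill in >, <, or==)<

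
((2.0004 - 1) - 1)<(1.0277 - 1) True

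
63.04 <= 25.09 False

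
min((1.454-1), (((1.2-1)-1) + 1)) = 0.2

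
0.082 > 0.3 False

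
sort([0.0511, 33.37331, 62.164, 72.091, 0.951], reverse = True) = [72.091, 62.164, 33.37331, 0.951, 0.0511]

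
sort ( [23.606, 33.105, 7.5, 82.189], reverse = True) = [82.189, 33.105, 23.606, 7.5]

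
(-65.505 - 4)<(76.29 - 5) True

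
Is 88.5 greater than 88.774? No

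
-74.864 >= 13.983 False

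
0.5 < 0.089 False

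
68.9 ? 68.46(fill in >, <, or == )>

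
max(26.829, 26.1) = 26.829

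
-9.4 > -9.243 False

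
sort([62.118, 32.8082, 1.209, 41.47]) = [1.209, 32.8082, 41.47, 62.118]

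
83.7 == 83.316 False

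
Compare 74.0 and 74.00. They are equal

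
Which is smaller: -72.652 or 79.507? -72.652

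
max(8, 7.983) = 8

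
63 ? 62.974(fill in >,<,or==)>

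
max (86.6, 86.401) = 86.6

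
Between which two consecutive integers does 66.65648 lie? 66 and 67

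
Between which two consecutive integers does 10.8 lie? 10 and 11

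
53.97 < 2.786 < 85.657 False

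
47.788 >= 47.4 True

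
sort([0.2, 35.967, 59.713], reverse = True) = [59.713, 35.967, 0.2]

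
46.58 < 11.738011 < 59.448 False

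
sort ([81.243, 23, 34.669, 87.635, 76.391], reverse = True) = [87.635, 81.243, 76.391, 34.669, 23]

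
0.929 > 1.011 False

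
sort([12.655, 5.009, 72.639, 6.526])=[5.009, 6.526, 12.655, 72.639]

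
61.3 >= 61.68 False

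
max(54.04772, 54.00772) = 54.04772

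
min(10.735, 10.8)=10.735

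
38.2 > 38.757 False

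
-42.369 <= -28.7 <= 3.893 True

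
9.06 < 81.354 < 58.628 False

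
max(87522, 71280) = 87522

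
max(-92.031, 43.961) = 43.961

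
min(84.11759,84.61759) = 84.11759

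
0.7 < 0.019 False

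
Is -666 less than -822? No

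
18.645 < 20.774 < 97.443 True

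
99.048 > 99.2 False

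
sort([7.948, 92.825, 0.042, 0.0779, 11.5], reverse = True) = [92.825, 11.5, 7.948, 0.0779, 0.042]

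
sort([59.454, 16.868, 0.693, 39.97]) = [0.693, 16.868, 39.97, 59.454]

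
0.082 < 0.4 True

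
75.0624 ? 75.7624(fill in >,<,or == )<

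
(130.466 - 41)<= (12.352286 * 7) False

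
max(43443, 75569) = 75569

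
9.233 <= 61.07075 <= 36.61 False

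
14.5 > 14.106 True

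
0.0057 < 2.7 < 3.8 True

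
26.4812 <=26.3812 False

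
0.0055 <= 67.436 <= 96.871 True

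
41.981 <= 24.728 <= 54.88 False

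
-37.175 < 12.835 True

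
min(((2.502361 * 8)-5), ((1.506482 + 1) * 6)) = 15.018888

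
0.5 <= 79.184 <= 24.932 False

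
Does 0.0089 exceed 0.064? No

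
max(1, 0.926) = 1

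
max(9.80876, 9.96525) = 9.96525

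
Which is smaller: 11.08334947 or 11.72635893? 11.08334947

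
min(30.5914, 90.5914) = 30.5914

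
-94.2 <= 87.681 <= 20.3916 False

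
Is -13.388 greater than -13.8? Yes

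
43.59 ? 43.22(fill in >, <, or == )>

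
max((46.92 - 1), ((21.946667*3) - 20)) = 45.92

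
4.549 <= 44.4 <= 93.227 True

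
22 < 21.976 False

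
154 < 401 True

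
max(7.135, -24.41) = 7.135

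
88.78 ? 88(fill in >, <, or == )>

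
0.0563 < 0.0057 False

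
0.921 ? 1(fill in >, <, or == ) <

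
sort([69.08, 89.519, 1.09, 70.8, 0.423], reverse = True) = [89.519, 70.8, 69.08, 1.09, 0.423]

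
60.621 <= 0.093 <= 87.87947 False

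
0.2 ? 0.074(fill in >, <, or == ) >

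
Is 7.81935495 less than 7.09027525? No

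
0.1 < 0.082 False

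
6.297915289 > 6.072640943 True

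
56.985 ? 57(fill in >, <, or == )<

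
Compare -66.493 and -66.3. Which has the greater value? -66.3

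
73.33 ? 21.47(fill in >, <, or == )>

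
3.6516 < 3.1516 False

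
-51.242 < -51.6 False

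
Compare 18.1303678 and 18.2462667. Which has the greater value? 18.2462667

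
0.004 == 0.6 False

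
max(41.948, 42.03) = 42.03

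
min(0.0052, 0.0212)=0.0052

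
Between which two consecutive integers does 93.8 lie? 93 and 94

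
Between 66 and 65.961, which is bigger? 66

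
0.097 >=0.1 False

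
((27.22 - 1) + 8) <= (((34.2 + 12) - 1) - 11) False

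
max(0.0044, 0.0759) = 0.0759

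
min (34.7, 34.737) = 34.7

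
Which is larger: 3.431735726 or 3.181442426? 3.431735726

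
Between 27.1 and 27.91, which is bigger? 27.91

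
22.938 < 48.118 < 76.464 True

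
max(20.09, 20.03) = 20.09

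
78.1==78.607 False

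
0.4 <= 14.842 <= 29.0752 True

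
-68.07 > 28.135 False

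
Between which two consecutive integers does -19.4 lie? -20 and -19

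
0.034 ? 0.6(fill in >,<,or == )<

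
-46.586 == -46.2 False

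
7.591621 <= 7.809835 True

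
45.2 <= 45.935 True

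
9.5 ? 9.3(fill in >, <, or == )>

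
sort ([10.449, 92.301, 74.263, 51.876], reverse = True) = [92.301, 74.263, 51.876, 10.449]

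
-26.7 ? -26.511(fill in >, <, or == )<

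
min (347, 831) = 347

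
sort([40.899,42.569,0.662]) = [0.662,40.899,42.569]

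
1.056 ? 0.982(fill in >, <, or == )>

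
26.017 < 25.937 False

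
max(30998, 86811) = 86811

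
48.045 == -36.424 False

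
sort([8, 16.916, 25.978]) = [8, 16.916, 25.978]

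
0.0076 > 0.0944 False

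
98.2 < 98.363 True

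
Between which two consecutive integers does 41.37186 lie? 41 and 42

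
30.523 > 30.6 False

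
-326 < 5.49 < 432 True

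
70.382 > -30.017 True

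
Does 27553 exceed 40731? No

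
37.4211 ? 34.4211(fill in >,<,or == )>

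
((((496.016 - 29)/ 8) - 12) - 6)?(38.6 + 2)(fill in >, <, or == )<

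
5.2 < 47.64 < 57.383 True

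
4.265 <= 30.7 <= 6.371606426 False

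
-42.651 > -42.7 True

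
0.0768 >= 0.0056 True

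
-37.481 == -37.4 False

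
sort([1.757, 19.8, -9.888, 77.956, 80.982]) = [-9.888, 1.757, 19.8, 77.956, 80.982]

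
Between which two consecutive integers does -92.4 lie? -93 and -92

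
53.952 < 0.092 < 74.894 False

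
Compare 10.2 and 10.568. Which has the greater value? 10.568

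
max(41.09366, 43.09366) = 43.09366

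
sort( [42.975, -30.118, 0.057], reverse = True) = [42.975, 0.057, -30.118]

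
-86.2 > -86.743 True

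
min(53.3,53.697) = 53.3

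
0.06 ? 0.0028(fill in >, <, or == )>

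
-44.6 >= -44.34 False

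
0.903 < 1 True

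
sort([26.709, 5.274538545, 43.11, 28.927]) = [5.274538545, 26.709, 28.927, 43.11]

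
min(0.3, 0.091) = 0.091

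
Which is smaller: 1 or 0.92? 0.92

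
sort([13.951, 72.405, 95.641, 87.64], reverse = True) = [95.641, 87.64, 72.405, 13.951]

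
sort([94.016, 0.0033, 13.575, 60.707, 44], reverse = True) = [94.016, 60.707, 44, 13.575, 0.0033]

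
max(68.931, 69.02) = 69.02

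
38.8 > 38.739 True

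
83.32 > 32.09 True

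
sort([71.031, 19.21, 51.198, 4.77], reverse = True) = [71.031, 51.198, 19.21, 4.77]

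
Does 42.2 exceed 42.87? No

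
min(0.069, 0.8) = 0.069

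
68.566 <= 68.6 True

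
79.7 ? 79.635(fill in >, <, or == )>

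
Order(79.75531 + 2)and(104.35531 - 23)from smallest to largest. (104.35531 - 23),(79.75531 + 2)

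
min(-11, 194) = -11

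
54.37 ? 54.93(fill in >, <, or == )<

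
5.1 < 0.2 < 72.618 False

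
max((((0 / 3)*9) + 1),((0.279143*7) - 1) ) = 1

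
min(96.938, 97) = 96.938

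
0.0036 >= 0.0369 False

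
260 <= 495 True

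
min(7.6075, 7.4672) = 7.4672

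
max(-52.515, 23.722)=23.722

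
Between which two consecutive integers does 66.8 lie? 66 and 67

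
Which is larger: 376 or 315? 376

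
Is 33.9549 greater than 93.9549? No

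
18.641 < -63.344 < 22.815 False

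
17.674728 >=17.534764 True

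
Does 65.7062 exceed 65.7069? No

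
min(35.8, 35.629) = 35.629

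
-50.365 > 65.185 False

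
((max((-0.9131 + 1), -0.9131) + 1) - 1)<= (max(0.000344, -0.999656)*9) False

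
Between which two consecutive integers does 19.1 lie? 19 and 20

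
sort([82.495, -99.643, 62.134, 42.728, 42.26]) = [-99.643, 42.26, 42.728, 62.134, 82.495]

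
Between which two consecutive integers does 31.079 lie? 31 and 32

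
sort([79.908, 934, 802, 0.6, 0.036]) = [0.036, 0.6, 79.908, 802, 934]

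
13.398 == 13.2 False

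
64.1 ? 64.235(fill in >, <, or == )<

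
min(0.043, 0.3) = 0.043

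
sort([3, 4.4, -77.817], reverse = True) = [4.4, 3, -77.817]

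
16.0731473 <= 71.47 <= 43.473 False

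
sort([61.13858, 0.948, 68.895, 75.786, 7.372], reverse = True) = [75.786, 68.895, 61.13858, 7.372, 0.948]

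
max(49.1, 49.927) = 49.927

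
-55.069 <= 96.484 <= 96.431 False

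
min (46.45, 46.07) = 46.07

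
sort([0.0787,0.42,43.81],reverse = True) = [43.81,0.42,0.0787]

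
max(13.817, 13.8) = 13.817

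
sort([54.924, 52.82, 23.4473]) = [23.4473, 52.82, 54.924]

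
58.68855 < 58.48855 False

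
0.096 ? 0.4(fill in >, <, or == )<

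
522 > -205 True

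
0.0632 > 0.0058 True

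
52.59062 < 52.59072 True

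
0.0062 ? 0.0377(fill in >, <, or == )<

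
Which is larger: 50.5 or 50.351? 50.5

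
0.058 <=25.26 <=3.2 False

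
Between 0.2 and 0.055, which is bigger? 0.2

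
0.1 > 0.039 True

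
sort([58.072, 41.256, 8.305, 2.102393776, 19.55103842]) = [2.102393776, 8.305, 19.55103842, 41.256, 58.072]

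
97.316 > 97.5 False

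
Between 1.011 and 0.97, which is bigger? 1.011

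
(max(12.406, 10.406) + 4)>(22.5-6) False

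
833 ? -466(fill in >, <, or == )>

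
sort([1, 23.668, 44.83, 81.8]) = [1, 23.668, 44.83, 81.8]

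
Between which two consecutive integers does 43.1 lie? 43 and 44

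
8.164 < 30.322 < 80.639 True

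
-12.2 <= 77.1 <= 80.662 True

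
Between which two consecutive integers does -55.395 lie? -56 and -55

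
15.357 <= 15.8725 True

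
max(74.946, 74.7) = 74.946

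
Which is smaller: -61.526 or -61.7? -61.7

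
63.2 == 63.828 False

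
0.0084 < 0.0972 True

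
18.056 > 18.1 False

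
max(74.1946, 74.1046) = 74.1946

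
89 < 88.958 False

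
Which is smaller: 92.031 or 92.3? 92.031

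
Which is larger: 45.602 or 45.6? 45.602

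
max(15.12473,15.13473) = 15.13473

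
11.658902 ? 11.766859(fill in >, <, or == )<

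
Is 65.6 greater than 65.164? Yes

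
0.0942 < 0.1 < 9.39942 True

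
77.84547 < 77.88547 True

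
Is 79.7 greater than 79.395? Yes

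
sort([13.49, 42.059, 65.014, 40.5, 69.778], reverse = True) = [69.778, 65.014, 42.059, 40.5, 13.49]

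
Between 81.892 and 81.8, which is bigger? 81.892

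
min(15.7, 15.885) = 15.7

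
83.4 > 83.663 False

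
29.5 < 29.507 True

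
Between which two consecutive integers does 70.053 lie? 70 and 71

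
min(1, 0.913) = 0.913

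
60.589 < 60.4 False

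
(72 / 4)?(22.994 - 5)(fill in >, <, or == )>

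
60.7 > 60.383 True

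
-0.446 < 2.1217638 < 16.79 True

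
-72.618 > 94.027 False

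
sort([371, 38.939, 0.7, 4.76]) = [0.7, 4.76, 38.939, 371]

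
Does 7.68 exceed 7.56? Yes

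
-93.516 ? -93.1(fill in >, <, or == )<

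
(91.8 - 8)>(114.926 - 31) False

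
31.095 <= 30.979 False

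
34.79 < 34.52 False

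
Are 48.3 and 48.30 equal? Yes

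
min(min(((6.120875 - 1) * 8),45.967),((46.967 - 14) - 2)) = 30.967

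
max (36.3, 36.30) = 36.30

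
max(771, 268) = 771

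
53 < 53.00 False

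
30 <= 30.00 True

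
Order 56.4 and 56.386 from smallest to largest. 56.386, 56.4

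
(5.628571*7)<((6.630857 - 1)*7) True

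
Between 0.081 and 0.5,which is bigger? 0.5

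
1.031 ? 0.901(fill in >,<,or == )>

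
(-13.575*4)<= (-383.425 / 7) False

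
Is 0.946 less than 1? Yes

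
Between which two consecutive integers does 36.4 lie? 36 and 37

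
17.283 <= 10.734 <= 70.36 False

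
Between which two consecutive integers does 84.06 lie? 84 and 85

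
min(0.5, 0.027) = 0.027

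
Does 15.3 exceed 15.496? No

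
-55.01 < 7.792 True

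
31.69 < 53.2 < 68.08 True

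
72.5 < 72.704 True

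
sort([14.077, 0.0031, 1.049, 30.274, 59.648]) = [0.0031, 1.049, 14.077, 30.274, 59.648]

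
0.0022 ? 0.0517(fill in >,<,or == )<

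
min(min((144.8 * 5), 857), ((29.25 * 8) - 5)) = 229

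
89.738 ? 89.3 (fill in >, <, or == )>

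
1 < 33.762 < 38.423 True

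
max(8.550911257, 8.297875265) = 8.550911257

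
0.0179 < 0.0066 False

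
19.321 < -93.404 False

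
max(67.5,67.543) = 67.543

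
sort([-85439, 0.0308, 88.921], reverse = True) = [88.921, 0.0308, -85439]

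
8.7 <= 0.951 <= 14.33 False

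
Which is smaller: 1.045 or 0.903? 0.903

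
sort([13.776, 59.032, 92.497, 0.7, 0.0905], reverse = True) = [92.497, 59.032, 13.776, 0.7, 0.0905]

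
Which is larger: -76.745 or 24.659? 24.659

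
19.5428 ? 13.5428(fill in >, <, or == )>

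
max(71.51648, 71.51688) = 71.51688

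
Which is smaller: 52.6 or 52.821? 52.6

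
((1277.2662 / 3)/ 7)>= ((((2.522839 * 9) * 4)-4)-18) False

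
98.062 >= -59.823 True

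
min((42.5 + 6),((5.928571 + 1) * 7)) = 48.499997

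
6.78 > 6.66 True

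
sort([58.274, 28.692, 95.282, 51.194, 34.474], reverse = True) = [95.282, 58.274, 51.194, 34.474, 28.692]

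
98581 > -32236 True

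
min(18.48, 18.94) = 18.48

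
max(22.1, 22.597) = 22.597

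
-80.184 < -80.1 True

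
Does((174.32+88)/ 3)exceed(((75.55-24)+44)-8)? No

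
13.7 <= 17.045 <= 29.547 True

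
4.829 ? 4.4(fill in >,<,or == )>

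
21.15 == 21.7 False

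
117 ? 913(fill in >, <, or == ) <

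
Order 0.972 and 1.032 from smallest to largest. 0.972, 1.032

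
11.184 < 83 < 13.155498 False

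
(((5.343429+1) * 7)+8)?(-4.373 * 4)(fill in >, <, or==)>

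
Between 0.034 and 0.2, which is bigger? 0.2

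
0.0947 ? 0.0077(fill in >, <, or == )>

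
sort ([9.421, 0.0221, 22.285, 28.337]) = [0.0221, 9.421, 22.285, 28.337]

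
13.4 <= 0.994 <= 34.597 False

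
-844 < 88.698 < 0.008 False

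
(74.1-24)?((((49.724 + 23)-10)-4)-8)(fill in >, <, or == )<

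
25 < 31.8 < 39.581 True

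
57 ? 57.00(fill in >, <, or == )==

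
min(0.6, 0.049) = 0.049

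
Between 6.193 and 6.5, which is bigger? 6.5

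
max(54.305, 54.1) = 54.305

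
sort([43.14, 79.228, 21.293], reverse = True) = [79.228, 43.14, 21.293]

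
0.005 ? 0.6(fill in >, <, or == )<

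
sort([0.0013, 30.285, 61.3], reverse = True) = [61.3, 30.285, 0.0013]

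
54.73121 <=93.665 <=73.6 False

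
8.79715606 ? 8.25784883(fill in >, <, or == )>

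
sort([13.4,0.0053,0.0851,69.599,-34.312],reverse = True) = [69.599,13.4,0.0851,0.0053,-34.312]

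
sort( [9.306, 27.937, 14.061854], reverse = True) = [27.937, 14.061854, 9.306]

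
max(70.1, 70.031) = 70.1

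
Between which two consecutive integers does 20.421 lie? 20 and 21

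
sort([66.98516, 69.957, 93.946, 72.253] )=[66.98516, 69.957, 72.253, 93.946]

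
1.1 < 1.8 True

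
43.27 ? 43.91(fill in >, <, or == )<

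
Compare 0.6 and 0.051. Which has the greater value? 0.6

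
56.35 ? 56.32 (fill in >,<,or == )>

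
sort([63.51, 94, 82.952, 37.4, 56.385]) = [37.4, 56.385, 63.51, 82.952, 94]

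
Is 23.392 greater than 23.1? Yes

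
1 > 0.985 True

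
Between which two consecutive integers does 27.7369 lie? 27 and 28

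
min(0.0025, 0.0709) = 0.0025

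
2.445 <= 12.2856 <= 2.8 False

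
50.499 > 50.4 True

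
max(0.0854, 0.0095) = 0.0854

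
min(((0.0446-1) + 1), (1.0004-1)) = 0.0004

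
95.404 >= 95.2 True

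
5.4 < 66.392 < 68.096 True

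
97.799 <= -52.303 False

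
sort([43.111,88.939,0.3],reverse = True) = [88.939,43.111,0.3]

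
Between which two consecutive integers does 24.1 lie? 24 and 25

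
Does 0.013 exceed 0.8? No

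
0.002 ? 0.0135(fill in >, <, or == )<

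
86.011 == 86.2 False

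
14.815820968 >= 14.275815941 True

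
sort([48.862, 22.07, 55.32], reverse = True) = [55.32, 48.862, 22.07]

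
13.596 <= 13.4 False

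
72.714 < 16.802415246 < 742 False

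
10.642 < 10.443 False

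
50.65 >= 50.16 True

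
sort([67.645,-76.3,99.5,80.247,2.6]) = [-76.3,2.6,67.645,80.247,99.5]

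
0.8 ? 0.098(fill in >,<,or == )>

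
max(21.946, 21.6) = 21.946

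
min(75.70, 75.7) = 75.70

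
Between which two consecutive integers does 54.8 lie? 54 and 55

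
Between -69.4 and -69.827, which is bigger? -69.4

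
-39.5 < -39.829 False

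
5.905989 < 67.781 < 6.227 False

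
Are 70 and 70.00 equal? Yes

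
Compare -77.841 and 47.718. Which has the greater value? 47.718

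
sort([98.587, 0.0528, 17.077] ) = [0.0528, 17.077, 98.587]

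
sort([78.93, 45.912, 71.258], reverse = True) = [78.93, 71.258, 45.912]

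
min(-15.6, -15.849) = -15.849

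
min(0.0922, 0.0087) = 0.0087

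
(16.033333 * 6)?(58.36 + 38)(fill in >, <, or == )<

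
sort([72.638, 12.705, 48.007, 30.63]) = [12.705, 30.63, 48.007, 72.638]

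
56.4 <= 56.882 True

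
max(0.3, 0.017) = 0.3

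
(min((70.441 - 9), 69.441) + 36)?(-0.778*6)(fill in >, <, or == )>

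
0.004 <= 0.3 True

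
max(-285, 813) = 813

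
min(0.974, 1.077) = 0.974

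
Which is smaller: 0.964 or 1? 0.964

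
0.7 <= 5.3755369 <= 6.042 True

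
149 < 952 True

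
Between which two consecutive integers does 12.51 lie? 12 and 13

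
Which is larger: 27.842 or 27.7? 27.842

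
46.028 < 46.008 False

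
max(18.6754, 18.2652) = 18.6754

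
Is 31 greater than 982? No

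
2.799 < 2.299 False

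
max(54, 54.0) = 54.0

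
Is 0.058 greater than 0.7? No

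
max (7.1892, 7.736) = 7.736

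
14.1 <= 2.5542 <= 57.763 False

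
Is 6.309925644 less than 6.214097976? No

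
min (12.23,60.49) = 12.23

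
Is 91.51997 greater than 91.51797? Yes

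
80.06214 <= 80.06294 True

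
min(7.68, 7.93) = 7.68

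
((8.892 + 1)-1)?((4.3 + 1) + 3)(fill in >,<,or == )>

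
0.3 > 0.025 True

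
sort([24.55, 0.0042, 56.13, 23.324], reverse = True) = [56.13, 24.55, 23.324, 0.0042]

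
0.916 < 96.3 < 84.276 False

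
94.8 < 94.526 False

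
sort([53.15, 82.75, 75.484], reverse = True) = [82.75, 75.484, 53.15]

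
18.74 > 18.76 False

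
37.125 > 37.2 False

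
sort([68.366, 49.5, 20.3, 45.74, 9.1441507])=[9.1441507, 20.3, 45.74, 49.5, 68.366]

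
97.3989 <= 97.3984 False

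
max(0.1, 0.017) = 0.1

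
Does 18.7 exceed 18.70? No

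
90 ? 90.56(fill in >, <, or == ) <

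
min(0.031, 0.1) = 0.031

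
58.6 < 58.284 False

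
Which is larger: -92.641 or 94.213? 94.213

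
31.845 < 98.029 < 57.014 False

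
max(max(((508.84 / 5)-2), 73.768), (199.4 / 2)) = 99.768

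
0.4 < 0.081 False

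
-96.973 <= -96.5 True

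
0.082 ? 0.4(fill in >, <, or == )<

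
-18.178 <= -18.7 False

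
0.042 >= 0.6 False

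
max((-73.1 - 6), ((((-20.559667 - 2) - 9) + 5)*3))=-79.1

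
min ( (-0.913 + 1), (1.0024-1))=0.0024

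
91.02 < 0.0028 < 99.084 False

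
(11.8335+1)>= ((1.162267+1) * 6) False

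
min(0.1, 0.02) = 0.02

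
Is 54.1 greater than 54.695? No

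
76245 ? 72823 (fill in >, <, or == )>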